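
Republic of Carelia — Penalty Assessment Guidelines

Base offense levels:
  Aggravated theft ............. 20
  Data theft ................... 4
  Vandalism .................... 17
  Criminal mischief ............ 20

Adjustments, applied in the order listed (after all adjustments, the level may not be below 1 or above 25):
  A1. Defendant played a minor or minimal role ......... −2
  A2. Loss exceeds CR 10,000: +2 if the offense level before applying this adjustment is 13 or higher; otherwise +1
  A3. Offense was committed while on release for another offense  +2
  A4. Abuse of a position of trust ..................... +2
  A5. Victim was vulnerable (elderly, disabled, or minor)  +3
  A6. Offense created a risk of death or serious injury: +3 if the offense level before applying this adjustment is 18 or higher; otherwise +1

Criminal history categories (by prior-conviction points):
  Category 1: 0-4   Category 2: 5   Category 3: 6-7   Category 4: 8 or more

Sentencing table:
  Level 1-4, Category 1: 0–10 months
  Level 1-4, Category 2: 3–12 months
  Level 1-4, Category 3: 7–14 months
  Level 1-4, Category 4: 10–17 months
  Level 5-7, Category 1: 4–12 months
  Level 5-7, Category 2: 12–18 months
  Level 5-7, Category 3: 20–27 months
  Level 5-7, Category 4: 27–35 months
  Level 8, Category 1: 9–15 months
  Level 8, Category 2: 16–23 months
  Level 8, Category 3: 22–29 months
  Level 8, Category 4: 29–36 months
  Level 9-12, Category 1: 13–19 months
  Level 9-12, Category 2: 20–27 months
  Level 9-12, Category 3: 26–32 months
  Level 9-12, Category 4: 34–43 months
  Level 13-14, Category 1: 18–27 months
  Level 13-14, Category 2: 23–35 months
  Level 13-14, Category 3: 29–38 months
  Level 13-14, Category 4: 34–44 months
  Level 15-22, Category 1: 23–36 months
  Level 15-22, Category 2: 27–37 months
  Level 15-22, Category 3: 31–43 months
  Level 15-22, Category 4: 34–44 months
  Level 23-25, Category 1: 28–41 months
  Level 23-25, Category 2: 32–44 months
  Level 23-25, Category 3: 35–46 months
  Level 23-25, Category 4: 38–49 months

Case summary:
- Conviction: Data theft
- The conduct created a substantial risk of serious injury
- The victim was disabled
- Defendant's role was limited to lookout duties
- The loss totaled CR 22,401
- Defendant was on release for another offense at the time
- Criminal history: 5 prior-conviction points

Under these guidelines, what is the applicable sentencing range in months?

Base offense level for data theft: 4.
A1 applies: 4 − 2 = 2.
A2 applies (level before this adjustment is 2 < 13, so +1): 2 + 1 = 3.
A3 applies: 3 + 2 = 5.
A5 applies: 5 + 3 = 8.
A6 applies (level before this adjustment is 8 < 18, so +1): 8 + 1 = 9.
Final offense level: 9.
Criminal history: 5 prior points → Category 2 (5).
Level 9 falls in the 9-12 band.
Grid: Level 9-12 × Category 2 = 20-27 months.

20-27 months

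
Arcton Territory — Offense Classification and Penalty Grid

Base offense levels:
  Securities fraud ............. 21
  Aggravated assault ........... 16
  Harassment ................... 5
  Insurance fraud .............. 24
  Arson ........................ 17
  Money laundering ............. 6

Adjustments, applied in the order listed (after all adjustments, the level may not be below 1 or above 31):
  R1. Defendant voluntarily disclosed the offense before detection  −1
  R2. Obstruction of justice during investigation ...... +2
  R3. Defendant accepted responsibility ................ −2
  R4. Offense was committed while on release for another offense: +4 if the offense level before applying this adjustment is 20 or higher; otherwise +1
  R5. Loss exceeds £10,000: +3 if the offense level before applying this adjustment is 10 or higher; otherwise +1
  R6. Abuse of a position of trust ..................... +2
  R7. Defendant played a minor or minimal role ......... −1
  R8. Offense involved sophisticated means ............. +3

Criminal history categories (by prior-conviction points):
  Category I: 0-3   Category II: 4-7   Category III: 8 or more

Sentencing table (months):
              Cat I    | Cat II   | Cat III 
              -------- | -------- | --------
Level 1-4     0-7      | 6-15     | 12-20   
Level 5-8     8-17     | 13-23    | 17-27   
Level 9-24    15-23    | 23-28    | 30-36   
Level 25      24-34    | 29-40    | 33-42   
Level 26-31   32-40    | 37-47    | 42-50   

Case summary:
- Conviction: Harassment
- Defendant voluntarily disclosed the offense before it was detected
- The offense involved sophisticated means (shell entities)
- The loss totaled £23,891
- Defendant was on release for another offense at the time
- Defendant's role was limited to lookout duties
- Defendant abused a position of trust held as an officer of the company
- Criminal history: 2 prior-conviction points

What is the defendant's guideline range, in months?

Base offense level for harassment: 5.
R1 applies: 5 − 1 = 4.
R2 does not apply.
R4 applies (level before this adjustment is 4 < 20, so +1): 4 + 1 = 5.
R5 applies (level before this adjustment is 5 < 10, so +1): 5 + 1 = 6.
R6 applies: 6 + 2 = 8.
R7 applies: 8 − 1 = 7.
R8 applies: 7 + 3 = 10.
Final offense level: 10.
Criminal history: 2 prior points → Category I (0-3).
Level 10 falls in the 9-24 band.
Grid: Level 9-24 × Category I = 15-23 months.

15-23 months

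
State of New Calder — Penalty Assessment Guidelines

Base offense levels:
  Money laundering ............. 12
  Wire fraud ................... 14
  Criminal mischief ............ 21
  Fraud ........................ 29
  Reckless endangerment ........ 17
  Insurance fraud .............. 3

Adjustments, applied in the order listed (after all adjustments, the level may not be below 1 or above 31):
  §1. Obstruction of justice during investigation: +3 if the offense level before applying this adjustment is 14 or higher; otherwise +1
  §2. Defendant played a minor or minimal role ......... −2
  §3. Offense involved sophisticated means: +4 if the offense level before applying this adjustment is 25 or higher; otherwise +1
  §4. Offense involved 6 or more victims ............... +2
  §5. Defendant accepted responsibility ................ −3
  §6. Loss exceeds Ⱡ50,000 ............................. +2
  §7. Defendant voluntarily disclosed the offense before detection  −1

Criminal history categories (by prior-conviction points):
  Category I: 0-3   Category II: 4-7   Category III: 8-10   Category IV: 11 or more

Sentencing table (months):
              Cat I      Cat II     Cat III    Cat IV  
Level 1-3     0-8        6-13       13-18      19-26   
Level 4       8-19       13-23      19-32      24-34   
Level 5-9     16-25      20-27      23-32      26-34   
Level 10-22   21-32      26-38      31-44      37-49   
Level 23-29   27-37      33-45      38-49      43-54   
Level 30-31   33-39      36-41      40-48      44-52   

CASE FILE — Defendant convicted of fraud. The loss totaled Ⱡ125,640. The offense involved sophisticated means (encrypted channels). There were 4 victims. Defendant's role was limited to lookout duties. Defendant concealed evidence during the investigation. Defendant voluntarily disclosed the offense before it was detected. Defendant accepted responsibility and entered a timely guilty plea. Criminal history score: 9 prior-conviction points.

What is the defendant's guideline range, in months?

Base offense level for fraud: 29.
§1 applies (level before this adjustment is 29 ≥ 14, so +3): 29 + 3 = 32.
§2 applies: 32 − 2 = 30.
§3 applies (level before this adjustment is 30 ≥ 25, so +4): 30 + 4 = 34.
§4 does not apply.
§5 applies: 34 − 3 = 31.
§6 applies: 31 + 2 = 33.
§7 applies: 33 − 1 = 32.
Level 32 exceeds the maximum of 31; capped at 31.
Final offense level: 31.
Criminal history: 9 prior points → Category III (8-10).
Level 31 falls in the 30-31 band.
Grid: Level 30-31 × Category III = 40-48 months.

40-48 months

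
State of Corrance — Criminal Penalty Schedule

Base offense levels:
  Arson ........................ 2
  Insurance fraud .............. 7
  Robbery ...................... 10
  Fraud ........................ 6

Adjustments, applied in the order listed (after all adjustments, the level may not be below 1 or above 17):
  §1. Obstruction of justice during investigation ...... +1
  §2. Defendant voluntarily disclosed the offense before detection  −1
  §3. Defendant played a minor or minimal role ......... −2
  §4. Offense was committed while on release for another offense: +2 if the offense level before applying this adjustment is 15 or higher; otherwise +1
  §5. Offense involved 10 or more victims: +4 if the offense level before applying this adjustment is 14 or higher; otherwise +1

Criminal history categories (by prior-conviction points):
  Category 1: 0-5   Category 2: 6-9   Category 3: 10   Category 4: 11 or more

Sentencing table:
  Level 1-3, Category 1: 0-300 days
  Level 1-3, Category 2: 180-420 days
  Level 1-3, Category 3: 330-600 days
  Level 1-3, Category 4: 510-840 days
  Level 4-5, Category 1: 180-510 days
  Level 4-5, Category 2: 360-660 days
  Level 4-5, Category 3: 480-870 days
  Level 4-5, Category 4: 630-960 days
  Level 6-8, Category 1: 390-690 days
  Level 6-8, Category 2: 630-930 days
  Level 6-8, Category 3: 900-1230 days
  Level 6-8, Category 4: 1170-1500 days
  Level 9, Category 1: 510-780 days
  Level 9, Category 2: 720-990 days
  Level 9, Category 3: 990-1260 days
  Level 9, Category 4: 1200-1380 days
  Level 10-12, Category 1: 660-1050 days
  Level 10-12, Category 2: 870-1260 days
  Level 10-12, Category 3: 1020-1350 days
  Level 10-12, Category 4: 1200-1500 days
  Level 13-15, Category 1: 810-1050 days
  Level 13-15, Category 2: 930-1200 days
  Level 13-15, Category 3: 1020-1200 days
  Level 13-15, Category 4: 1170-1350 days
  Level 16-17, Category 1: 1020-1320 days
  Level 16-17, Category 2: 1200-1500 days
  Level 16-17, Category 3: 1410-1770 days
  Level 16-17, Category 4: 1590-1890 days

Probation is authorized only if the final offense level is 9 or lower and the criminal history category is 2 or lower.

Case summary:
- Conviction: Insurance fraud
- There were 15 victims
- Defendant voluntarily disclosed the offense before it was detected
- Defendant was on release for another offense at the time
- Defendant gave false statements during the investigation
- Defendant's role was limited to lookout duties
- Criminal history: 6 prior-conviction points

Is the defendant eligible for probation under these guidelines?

Base offense level for insurance fraud: 7.
§1 applies: 7 + 1 = 8.
§2 applies: 8 − 1 = 7.
§3 applies: 7 − 2 = 5.
§4 applies (level before this adjustment is 5 < 15, so +1): 5 + 1 = 6.
§5 applies (level before this adjustment is 6 < 14, so +1): 6 + 1 = 7.
Final offense level: 7.
Criminal history: 6 prior points → Category 2 (6-9).
Level 7 falls in the 6-8 band.
Grid: Level 6-8 × Category 2 = 630-930 days.
Probation check: level 7 ≤ 9 and category 2 ≤ 2 → eligible.

Yes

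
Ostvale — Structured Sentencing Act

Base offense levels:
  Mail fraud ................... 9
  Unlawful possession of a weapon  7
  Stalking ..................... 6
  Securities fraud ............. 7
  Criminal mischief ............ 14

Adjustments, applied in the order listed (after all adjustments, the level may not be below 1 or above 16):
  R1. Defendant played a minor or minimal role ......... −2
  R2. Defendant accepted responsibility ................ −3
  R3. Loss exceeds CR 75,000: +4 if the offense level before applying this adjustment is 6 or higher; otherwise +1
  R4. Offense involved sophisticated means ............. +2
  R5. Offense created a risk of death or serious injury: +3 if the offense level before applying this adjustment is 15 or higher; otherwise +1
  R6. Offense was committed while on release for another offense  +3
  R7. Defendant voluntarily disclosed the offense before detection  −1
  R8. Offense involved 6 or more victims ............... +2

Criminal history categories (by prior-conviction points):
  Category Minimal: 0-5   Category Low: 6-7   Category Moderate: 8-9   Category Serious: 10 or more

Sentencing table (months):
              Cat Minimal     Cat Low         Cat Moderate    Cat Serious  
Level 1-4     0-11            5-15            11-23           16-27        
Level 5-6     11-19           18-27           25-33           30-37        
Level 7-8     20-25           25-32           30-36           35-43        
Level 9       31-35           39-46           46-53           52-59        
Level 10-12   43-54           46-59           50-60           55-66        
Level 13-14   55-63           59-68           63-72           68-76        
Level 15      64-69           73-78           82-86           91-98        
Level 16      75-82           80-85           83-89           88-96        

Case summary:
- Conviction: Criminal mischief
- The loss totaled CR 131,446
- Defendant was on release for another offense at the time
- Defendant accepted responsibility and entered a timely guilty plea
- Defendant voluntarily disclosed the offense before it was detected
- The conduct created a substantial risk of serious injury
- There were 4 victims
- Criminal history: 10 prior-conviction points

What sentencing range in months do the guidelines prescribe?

88-96 months

Base offense level for criminal mischief: 14.
R2 applies: 14 − 3 = 11.
R3 applies (level before this adjustment is 11 ≥ 6, so +4): 11 + 4 = 15.
R4 does not apply.
R5 applies (level before this adjustment is 15 ≥ 15, so +3): 15 + 3 = 18.
R6 applies: 18 + 3 = 21.
R7 applies: 21 − 1 = 20.
R8 does not apply.
Level 20 exceeds the maximum of 16; capped at 16.
Final offense level: 16.
Criminal history: 10 prior points → Category Serious (10+).
Level 16 falls in the 16 band.
Grid: Level 16 × Category Serious = 88-96 months.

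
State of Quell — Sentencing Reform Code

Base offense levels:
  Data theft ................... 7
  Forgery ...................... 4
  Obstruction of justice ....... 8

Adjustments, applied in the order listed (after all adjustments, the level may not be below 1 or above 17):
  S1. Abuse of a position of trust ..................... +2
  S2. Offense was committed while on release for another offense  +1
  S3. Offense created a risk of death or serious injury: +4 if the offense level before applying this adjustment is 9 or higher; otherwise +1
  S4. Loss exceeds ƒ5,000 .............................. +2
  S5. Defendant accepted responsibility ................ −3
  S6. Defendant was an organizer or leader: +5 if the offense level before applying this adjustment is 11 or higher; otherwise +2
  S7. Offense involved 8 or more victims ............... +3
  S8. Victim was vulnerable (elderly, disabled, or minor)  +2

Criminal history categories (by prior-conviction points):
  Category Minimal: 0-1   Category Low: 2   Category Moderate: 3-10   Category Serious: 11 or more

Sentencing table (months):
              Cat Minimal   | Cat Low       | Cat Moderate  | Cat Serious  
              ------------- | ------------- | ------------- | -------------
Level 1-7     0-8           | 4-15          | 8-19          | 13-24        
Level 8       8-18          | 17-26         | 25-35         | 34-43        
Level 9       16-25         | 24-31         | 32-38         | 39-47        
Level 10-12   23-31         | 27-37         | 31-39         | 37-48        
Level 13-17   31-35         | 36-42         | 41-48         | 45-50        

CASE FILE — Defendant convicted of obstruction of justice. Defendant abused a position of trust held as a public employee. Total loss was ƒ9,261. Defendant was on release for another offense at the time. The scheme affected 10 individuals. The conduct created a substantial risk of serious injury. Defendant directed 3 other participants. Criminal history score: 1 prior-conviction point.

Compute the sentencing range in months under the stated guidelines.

Base offense level for obstruction of justice: 8.
S1 applies: 8 + 2 = 10.
S2 applies: 10 + 1 = 11.
S3 applies (level before this adjustment is 11 ≥ 9, so +4): 11 + 4 = 15.
S4 applies: 15 + 2 = 17.
S6 applies (level before this adjustment is 17 ≥ 11, so +5): 17 + 5 = 22.
S7 applies: 22 + 3 = 25.
S8 does not apply.
Level 25 exceeds the maximum of 17; capped at 17.
Final offense level: 17.
Criminal history: 1 prior point → Category Minimal (0-1).
Level 17 falls in the 13-17 band.
Grid: Level 13-17 × Category Minimal = 31-35 months.

31-35 months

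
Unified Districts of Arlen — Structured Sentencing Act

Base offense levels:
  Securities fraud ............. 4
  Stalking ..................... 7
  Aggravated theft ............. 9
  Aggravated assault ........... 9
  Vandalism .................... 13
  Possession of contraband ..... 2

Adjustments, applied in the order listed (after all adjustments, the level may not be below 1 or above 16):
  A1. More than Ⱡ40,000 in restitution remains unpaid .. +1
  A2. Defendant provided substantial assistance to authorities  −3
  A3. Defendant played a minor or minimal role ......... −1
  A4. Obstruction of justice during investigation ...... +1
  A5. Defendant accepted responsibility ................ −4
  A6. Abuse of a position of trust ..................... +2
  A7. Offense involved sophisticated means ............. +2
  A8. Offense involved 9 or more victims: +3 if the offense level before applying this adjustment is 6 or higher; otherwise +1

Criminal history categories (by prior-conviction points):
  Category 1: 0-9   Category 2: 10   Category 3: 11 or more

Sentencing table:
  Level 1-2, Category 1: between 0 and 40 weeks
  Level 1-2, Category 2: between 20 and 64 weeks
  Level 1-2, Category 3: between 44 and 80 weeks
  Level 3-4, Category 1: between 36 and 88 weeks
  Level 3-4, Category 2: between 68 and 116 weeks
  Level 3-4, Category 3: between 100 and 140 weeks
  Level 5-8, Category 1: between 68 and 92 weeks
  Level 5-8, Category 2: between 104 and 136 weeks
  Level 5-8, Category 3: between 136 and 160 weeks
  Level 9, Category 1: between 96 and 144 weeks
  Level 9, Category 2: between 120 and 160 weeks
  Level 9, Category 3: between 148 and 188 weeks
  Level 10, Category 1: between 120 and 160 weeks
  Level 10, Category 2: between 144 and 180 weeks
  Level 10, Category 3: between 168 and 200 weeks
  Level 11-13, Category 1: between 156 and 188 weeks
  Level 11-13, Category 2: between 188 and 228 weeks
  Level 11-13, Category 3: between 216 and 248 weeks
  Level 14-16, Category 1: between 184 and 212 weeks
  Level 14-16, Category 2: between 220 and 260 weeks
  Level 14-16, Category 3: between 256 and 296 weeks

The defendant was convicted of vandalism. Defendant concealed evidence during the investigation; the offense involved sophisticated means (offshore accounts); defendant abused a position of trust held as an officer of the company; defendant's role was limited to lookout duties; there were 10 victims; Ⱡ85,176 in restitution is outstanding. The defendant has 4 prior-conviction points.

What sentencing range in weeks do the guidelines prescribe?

184-212 weeks

Base offense level for vandalism: 13.
A1 applies: 13 + 1 = 14.
A2 does not apply.
A3 applies: 14 − 1 = 13.
A4 applies: 13 + 1 = 14.
A6 applies: 14 + 2 = 16.
A7 applies: 16 + 2 = 18.
A8 applies (level before this adjustment is 18 ≥ 6, so +3): 18 + 3 = 21.
Level 21 exceeds the maximum of 16; capped at 16.
Final offense level: 16.
Criminal history: 4 prior points → Category 1 (0-9).
Level 16 falls in the 14-16 band.
Grid: Level 14-16 × Category 1 = 184-212 weeks.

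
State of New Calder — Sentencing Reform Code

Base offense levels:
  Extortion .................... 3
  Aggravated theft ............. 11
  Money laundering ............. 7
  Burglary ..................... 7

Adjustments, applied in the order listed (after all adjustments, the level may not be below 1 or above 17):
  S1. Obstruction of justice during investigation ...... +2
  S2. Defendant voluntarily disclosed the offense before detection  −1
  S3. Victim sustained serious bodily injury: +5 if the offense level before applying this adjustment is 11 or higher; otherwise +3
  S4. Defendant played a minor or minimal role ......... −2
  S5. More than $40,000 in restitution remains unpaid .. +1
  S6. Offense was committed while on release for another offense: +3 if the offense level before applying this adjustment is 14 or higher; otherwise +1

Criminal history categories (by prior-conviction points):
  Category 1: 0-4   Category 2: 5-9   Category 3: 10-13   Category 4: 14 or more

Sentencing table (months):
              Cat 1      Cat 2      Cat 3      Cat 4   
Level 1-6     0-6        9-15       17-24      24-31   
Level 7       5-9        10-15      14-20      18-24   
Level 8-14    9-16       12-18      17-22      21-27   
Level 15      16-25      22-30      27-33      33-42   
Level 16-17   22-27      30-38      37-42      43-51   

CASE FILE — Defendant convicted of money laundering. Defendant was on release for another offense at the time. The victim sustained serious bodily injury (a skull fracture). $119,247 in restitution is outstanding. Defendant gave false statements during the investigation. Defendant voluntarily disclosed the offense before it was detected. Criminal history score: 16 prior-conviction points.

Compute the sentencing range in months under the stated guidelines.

21-27 months

Base offense level for money laundering: 7.
S1 applies: 7 + 2 = 9.
S2 applies: 9 − 1 = 8.
S3 applies (level before this adjustment is 8 < 11, so +3): 8 + 3 = 11.
S5 applies: 11 + 1 = 12.
S6 applies (level before this adjustment is 12 < 14, so +1): 12 + 1 = 13.
Final offense level: 13.
Criminal history: 16 prior points → Category 4 (14+).
Level 13 falls in the 8-14 band.
Grid: Level 8-14 × Category 4 = 21-27 months.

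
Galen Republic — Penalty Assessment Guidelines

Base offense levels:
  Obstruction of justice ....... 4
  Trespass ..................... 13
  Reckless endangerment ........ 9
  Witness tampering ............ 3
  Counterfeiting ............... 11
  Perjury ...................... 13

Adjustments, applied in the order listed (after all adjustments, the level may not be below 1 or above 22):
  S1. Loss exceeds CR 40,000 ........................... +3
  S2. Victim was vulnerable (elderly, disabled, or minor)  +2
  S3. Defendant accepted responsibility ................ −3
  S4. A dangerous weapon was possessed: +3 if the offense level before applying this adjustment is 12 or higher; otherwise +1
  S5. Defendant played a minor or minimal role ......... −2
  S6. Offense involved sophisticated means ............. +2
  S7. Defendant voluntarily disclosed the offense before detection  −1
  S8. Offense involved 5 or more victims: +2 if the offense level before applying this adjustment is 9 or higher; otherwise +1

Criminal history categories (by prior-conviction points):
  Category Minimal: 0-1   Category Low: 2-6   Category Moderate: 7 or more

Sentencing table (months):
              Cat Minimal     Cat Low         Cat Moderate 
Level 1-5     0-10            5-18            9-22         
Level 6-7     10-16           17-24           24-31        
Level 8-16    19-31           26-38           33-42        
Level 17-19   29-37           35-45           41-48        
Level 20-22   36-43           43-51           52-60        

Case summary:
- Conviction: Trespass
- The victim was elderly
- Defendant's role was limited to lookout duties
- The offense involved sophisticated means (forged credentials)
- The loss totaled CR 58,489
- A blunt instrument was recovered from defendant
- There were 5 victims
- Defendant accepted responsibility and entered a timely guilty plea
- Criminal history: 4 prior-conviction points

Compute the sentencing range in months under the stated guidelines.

Base offense level for trespass: 13.
S1 applies: 13 + 3 = 16.
S2 applies: 16 + 2 = 18.
S3 applies: 18 − 3 = 15.
S4 applies (level before this adjustment is 15 ≥ 12, so +3): 15 + 3 = 18.
S5 applies: 18 − 2 = 16.
S6 applies: 16 + 2 = 18.
S7 does not apply.
S8 applies (level before this adjustment is 18 ≥ 9, so +2): 18 + 2 = 20.
Final offense level: 20.
Criminal history: 4 prior points → Category Low (2-6).
Level 20 falls in the 20-22 band.
Grid: Level 20-22 × Category Low = 43-51 months.

43-51 months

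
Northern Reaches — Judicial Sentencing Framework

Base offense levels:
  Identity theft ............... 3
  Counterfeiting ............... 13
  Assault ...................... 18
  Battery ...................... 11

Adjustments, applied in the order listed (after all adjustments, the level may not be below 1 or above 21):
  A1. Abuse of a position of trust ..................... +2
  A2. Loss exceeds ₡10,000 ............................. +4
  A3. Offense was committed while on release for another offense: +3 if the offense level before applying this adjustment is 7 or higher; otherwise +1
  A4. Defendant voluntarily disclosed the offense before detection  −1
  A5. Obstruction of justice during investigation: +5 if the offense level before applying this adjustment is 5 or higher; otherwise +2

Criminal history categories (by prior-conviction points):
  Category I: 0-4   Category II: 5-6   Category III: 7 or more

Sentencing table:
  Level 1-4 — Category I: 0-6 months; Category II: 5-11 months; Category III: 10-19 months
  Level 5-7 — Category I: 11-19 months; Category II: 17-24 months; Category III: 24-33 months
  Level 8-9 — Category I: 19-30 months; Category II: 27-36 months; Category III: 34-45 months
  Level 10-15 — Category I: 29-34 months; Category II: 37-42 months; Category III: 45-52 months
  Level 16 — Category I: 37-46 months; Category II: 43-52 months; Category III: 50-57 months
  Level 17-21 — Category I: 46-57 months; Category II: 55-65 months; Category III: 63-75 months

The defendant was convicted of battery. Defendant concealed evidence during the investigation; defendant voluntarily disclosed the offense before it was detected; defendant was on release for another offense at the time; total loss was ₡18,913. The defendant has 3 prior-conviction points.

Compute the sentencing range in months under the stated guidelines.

Base offense level for battery: 11.
A1 does not apply.
A2 applies: 11 + 4 = 15.
A3 applies (level before this adjustment is 15 ≥ 7, so +3): 15 + 3 = 18.
A4 applies: 18 − 1 = 17.
A5 applies (level before this adjustment is 17 ≥ 5, so +5): 17 + 5 = 22.
Level 22 exceeds the maximum of 21; capped at 21.
Final offense level: 21.
Criminal history: 3 prior points → Category I (0-4).
Level 21 falls in the 17-21 band.
Grid: Level 17-21 × Category I = 46-57 months.

46-57 months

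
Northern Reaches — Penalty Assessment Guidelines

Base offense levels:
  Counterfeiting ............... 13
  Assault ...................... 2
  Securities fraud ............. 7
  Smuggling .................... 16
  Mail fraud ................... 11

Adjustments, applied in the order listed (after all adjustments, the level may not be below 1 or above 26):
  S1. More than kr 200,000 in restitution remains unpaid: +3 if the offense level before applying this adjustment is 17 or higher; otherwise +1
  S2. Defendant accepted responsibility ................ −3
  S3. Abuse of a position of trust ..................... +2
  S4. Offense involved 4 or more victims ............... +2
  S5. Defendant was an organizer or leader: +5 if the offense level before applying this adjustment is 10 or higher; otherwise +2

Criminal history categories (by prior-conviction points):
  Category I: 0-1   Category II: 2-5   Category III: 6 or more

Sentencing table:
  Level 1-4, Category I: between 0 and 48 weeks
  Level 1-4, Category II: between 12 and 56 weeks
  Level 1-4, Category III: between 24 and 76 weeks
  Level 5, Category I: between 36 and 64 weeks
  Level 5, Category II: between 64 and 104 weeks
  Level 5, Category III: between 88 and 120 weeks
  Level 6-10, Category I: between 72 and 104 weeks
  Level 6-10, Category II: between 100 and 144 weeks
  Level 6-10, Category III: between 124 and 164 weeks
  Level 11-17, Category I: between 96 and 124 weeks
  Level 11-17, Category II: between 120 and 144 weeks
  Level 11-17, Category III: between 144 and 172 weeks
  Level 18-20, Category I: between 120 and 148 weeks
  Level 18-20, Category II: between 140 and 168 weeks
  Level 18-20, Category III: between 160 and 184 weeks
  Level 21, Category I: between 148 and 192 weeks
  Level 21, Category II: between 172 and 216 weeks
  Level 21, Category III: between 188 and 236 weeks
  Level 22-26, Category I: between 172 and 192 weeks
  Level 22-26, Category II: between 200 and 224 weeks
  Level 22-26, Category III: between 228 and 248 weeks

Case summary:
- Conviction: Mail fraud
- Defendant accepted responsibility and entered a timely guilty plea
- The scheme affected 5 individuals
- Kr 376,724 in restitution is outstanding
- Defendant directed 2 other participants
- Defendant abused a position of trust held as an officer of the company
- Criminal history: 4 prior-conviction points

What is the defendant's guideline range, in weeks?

Base offense level for mail fraud: 11.
S1 applies (level before this adjustment is 11 < 17, so +1): 11 + 1 = 12.
S2 applies: 12 − 3 = 9.
S3 applies: 9 + 2 = 11.
S4 applies: 11 + 2 = 13.
S5 applies (level before this adjustment is 13 ≥ 10, so +5): 13 + 5 = 18.
Final offense level: 18.
Criminal history: 4 prior points → Category II (2-5).
Level 18 falls in the 18-20 band.
Grid: Level 18-20 × Category II = 140-168 weeks.

140-168 weeks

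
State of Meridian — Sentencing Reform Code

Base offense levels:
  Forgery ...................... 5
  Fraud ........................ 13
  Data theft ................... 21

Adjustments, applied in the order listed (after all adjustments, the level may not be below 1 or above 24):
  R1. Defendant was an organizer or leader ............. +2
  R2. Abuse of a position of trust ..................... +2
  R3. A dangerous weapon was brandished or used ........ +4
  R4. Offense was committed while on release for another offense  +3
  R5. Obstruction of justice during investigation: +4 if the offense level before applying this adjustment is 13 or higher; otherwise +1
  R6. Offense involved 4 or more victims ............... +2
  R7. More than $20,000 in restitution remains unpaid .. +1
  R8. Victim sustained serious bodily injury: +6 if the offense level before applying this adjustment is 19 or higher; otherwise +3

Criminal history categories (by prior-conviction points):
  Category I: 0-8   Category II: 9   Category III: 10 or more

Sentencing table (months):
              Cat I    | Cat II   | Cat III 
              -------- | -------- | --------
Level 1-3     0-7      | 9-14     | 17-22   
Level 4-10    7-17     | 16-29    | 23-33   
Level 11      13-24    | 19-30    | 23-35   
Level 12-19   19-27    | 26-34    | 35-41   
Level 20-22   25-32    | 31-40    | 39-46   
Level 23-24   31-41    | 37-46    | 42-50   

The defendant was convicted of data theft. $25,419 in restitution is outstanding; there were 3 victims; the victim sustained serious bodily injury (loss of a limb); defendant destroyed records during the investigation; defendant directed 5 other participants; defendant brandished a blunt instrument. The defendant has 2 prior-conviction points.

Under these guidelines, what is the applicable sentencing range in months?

Base offense level for data theft: 21.
R1 applies: 21 + 2 = 23.
R3 applies: 23 + 4 = 27.
R4 does not apply.
R5 applies (level before this adjustment is 27 ≥ 13, so +4): 27 + 4 = 31.
R7 applies: 31 + 1 = 32.
R8 applies (level before this adjustment is 32 ≥ 19, so +6): 32 + 6 = 38.
Level 38 exceeds the maximum of 24; capped at 24.
Final offense level: 24.
Criminal history: 2 prior points → Category I (0-8).
Level 24 falls in the 23-24 band.
Grid: Level 23-24 × Category I = 31-41 months.

31-41 months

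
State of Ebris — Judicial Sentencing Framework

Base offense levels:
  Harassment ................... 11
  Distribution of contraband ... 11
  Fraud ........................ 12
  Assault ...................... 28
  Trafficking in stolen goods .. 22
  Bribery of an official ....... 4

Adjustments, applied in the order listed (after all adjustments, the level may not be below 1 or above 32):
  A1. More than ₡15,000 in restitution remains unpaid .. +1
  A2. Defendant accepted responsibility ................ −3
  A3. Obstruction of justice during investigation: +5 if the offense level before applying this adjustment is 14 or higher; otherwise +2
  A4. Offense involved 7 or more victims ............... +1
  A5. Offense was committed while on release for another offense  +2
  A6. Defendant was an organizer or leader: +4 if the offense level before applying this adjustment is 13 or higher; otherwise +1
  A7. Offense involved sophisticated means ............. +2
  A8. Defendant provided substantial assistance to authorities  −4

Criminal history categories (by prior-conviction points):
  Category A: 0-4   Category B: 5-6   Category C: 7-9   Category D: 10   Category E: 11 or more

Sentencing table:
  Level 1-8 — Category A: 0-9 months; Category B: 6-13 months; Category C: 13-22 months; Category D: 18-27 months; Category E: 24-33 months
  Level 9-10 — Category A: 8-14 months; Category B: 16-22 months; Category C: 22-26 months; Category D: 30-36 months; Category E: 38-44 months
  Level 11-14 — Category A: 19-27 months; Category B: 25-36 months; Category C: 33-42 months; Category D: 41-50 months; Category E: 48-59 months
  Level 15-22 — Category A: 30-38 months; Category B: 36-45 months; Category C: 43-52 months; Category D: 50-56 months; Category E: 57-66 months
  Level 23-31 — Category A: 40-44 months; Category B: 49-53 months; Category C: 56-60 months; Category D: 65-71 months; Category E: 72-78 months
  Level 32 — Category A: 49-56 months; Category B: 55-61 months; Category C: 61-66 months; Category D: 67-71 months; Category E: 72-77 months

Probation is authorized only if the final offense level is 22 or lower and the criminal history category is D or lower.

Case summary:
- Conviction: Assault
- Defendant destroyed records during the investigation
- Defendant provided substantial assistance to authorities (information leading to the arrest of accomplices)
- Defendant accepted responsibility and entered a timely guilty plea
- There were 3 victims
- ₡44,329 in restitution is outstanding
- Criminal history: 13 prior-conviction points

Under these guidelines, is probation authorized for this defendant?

Base offense level for assault: 28.
A1 applies: 28 + 1 = 29.
A2 applies: 29 − 3 = 26.
A3 applies (level before this adjustment is 26 ≥ 14, so +5): 26 + 5 = 31.
A6 does not apply.
A8 applies: 31 − 4 = 27.
Final offense level: 27.
Criminal history: 13 prior points → Category E (11+).
Level 27 falls in the 23-31 band.
Grid: Level 23-31 × Category E = 72-78 months.
Probation check: level 27 > 22 and category E > D → not eligible.

No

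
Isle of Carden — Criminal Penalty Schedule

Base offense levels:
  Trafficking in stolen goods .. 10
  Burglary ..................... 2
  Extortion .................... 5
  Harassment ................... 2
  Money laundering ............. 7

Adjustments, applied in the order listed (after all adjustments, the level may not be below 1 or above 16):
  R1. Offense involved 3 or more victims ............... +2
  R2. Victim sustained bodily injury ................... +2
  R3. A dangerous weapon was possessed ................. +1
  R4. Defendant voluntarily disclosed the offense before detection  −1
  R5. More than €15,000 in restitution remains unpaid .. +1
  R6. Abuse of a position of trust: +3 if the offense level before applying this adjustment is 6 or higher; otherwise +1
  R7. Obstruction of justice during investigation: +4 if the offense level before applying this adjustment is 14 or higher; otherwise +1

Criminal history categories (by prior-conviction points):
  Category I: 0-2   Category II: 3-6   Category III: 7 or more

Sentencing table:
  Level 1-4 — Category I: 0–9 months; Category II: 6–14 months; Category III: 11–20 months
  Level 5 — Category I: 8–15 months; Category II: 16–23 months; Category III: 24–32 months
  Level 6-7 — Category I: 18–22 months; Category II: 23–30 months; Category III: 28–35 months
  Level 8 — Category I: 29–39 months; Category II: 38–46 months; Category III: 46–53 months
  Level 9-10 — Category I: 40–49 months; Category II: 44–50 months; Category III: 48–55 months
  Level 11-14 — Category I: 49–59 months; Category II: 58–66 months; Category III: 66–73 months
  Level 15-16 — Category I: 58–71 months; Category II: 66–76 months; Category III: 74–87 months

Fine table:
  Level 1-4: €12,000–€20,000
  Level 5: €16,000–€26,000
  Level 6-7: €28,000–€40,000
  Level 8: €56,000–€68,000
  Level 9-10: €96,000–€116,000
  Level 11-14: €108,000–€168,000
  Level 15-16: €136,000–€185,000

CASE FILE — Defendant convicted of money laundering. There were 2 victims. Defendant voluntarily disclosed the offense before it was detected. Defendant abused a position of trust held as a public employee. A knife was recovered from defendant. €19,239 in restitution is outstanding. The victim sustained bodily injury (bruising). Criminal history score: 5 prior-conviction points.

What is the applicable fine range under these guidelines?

€108,000–€168,000

Base offense level for money laundering: 7.
R2 applies: 7 + 2 = 9.
R3 applies: 9 + 1 = 10.
R4 applies: 10 − 1 = 9.
R5 applies: 9 + 1 = 10.
R6 applies (level before this adjustment is 10 ≥ 6, so +3): 10 + 3 = 13.
R7 does not apply.
Final offense level: 13.
Level 13 falls in the 11-14 band.
Fine table: Level 11-14 → €108,000–€168,000.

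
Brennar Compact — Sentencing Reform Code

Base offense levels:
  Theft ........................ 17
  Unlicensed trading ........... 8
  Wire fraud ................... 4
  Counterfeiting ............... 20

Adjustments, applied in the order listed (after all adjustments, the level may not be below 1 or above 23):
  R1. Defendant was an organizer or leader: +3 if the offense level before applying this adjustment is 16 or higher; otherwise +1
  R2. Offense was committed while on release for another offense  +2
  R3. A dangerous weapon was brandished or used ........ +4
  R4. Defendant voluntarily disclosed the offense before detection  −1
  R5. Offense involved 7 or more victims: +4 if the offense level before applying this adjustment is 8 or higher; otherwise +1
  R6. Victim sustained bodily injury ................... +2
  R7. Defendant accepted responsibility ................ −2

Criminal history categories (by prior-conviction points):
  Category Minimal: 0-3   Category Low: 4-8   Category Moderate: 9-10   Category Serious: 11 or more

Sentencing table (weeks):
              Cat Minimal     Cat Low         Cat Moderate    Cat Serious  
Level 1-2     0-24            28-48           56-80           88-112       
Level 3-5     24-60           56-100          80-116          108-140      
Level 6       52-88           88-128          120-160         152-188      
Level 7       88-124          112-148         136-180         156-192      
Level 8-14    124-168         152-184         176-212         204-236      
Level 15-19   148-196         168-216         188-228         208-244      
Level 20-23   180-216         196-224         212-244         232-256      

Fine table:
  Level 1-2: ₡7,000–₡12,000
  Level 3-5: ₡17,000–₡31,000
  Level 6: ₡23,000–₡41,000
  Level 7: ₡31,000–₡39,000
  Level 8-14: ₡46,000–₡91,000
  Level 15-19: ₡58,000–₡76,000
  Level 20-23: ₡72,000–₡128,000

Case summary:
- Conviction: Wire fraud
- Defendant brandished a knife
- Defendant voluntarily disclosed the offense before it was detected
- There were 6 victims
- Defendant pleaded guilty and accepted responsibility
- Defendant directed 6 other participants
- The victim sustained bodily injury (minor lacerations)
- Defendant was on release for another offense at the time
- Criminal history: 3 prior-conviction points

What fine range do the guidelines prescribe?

Base offense level for wire fraud: 4.
R1 applies (level before this adjustment is 4 < 16, so +1): 4 + 1 = 5.
R2 applies: 5 + 2 = 7.
R3 applies: 7 + 4 = 11.
R4 applies: 11 − 1 = 10.
R5 does not apply.
R6 applies: 10 + 2 = 12.
R7 applies: 12 − 2 = 10.
Final offense level: 10.
Level 10 falls in the 8-14 band.
Fine table: Level 8-14 → ₡46,000–₡91,000.

₡46,000–₡91,000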